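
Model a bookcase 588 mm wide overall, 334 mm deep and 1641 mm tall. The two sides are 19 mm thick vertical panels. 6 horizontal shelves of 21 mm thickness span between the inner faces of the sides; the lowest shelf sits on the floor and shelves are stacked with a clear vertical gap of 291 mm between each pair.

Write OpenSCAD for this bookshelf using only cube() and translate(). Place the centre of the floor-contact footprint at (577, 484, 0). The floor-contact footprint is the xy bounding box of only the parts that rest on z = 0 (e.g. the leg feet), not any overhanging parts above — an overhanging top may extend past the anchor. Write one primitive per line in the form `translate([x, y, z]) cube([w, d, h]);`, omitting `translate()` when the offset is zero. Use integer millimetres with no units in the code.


translate([283, 317, 0]) cube([19, 334, 1641]);
translate([852, 317, 0]) cube([19, 334, 1641]);
translate([302, 317, 0]) cube([550, 334, 21]);
translate([302, 317, 312]) cube([550, 334, 21]);
translate([302, 317, 624]) cube([550, 334, 21]);
translate([302, 317, 936]) cube([550, 334, 21]);
translate([302, 317, 1248]) cube([550, 334, 21]);
translate([302, 317, 1560]) cube([550, 334, 21]);


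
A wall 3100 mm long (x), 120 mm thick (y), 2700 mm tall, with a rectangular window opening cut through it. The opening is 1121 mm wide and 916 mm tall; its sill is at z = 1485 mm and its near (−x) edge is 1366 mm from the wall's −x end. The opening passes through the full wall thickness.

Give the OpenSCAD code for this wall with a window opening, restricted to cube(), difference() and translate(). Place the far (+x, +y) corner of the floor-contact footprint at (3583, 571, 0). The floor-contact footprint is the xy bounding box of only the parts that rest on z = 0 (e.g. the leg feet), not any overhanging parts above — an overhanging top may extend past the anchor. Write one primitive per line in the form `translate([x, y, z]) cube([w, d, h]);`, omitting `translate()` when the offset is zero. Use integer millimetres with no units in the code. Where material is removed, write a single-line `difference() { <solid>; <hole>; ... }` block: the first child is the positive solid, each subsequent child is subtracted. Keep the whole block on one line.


difference() { translate([483, 451, 0]) cube([3100, 120, 2700]); translate([1849, 451, 1485]) cube([1121, 120, 916]); }


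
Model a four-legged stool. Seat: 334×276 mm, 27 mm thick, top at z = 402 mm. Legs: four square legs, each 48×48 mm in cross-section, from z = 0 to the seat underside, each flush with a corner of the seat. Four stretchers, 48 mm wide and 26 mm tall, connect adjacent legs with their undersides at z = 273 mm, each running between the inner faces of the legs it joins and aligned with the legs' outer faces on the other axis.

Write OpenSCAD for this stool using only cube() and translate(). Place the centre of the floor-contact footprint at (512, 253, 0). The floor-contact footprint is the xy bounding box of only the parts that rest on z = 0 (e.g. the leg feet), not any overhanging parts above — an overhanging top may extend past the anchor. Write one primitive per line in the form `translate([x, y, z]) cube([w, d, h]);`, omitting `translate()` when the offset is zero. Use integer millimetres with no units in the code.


translate([345, 115, 375]) cube([334, 276, 27]);
translate([345, 115, 0]) cube([48, 48, 375]);
translate([631, 115, 0]) cube([48, 48, 375]);
translate([345, 343, 0]) cube([48, 48, 375]);
translate([631, 343, 0]) cube([48, 48, 375]);
translate([393, 115, 273]) cube([238, 48, 26]);
translate([393, 343, 273]) cube([238, 48, 26]);
translate([345, 163, 273]) cube([48, 180, 26]);
translate([631, 163, 273]) cube([48, 180, 26]);


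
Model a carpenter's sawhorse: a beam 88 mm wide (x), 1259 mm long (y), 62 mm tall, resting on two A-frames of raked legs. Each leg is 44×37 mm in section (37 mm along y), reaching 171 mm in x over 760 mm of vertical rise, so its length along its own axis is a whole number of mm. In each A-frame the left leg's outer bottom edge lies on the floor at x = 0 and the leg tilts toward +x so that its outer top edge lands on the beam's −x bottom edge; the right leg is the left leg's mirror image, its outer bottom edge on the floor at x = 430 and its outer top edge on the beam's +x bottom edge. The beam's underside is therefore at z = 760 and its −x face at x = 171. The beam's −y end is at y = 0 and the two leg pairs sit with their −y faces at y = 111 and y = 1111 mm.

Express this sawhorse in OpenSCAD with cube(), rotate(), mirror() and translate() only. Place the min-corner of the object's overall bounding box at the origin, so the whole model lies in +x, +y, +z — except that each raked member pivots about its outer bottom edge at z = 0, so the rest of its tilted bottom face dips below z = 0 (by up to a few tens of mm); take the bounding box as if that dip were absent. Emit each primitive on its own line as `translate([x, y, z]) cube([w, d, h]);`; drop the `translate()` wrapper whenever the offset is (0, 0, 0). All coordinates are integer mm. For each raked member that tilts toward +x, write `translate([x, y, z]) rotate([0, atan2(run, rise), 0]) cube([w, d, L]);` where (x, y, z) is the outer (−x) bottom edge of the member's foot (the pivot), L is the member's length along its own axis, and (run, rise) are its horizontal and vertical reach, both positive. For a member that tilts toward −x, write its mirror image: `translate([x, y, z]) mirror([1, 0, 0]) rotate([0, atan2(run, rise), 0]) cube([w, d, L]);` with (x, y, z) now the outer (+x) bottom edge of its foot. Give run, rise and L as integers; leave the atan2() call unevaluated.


translate([171, 0, 760]) cube([88, 1259, 62]);
translate([0, 111, 0]) rotate([0, atan2(171, 760), 0]) cube([44, 37, 779]);
translate([430, 111, 0]) mirror([1, 0, 0]) rotate([0, atan2(171, 760), 0]) cube([44, 37, 779]);
translate([0, 1111, 0]) rotate([0, atan2(171, 760), 0]) cube([44, 37, 779]);
translate([430, 1111, 0]) mirror([1, 0, 0]) rotate([0, atan2(171, 760), 0]) cube([44, 37, 779]);


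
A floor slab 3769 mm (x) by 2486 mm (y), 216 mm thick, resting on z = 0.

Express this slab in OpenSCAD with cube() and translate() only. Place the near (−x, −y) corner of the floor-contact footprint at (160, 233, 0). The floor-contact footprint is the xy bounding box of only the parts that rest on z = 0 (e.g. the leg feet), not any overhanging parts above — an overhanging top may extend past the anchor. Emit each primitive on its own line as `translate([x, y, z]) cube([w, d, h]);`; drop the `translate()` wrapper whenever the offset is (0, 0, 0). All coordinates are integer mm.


translate([160, 233, 0]) cube([3769, 2486, 216]);


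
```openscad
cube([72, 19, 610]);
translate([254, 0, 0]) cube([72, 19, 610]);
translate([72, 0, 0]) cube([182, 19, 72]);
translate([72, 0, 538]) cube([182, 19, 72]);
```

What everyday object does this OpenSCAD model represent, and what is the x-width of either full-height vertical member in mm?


A picture frame. The border width is 72 mm.

Four thin pieces enclosing a rectangular opening — a picture frame. The two full-height stiles are 610 mm tall; the top rail sits at z = 538 and is 72 mm tall, so the border above the opening is 610 − 538 = 72 mm, matching the stile x-width.


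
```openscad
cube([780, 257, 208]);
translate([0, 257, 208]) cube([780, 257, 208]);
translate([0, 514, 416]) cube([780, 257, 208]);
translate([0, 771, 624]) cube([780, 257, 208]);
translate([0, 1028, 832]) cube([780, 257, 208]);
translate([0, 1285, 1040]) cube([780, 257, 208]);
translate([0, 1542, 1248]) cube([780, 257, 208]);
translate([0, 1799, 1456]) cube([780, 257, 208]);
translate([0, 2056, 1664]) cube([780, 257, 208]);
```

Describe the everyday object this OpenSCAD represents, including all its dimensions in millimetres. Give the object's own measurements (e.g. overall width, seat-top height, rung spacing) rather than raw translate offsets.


A straight staircase of 9 solid steps. Each step is 780 mm wide (x), 257 mm deep (y, the going) and 208 mm tall (the rise). The first step rests on the floor; each subsequent step sits one going further in +y and one rise higher in +z, directly behind and above the previous step with no overlap.


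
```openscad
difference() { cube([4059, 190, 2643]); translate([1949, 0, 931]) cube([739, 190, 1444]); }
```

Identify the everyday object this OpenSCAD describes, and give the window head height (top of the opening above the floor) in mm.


A wall with a window opening. The window head height is 2375 mm.

A wall with a rectangular opening subtracted — a window. Sill at z = 931, opening 1444 mm tall, so the head is at 931 + 1444 = 2375 mm.


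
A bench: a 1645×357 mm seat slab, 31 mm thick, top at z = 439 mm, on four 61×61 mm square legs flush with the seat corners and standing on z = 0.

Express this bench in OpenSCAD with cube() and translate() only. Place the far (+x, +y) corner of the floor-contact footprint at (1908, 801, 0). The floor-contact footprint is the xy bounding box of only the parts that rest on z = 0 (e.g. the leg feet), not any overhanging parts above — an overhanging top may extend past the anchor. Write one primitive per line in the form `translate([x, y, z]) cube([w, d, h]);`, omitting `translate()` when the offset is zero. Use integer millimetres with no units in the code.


// leg_h = 439 − 31 = 408
translate([263, 444, 408]) cube([1645, 357, 31]);
translate([263, 444, 0]) cube([61, 61, 408]);
translate([263, 740, 0]) cube([61, 61, 408]);
translate([1847, 444, 0]) cube([61, 61, 408]);
translate([1847, 740, 0]) cube([61, 61, 408]);


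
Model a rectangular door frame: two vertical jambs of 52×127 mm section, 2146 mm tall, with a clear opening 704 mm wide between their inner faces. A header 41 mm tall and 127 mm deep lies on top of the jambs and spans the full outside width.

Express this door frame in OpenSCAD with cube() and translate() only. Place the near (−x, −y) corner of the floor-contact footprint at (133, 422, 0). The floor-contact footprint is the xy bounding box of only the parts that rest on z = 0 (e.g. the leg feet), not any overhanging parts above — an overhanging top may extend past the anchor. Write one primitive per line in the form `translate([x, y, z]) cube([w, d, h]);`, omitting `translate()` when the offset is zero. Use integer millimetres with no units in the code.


translate([133, 422, 0]) cube([52, 127, 2146]);
translate([889, 422, 0]) cube([52, 127, 2146]);
translate([133, 422, 2146]) cube([808, 127, 41]);


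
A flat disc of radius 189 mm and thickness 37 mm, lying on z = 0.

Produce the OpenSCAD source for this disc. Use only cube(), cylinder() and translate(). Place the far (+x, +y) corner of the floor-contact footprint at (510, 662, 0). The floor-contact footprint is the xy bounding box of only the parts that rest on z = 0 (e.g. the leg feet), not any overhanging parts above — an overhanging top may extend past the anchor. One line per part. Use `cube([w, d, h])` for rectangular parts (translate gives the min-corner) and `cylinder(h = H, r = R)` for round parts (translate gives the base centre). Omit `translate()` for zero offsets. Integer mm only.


translate([321, 473, 0]) cylinder(h = 37, r = 189);


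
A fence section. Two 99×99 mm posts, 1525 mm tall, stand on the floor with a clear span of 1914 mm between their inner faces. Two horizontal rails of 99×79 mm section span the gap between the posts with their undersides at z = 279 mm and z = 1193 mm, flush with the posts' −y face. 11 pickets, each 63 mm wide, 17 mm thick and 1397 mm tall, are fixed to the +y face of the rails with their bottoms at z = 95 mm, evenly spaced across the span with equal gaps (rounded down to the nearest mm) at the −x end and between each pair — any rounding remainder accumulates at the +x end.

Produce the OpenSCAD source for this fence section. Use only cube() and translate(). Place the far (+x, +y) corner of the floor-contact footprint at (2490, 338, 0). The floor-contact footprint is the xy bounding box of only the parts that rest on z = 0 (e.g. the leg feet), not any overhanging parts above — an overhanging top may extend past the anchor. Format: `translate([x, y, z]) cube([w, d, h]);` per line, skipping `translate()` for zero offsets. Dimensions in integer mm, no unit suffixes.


translate([378, 239, 0]) cube([99, 99, 1525]);
translate([2391, 239, 0]) cube([99, 99, 1525]);
translate([477, 239, 279]) cube([1914, 99, 79]);
translate([477, 239, 1193]) cube([1914, 99, 79]);
translate([578, 338, 95]) cube([63, 17, 1397]);
translate([742, 338, 95]) cube([63, 17, 1397]);
translate([906, 338, 95]) cube([63, 17, 1397]);
translate([1070, 338, 95]) cube([63, 17, 1397]);
translate([1234, 338, 95]) cube([63, 17, 1397]);
translate([1398, 338, 95]) cube([63, 17, 1397]);
translate([1562, 338, 95]) cube([63, 17, 1397]);
translate([1726, 338, 95]) cube([63, 17, 1397]);
translate([1890, 338, 95]) cube([63, 17, 1397]);
translate([2054, 338, 95]) cube([63, 17, 1397]);
translate([2218, 338, 95]) cube([63, 17, 1397]);


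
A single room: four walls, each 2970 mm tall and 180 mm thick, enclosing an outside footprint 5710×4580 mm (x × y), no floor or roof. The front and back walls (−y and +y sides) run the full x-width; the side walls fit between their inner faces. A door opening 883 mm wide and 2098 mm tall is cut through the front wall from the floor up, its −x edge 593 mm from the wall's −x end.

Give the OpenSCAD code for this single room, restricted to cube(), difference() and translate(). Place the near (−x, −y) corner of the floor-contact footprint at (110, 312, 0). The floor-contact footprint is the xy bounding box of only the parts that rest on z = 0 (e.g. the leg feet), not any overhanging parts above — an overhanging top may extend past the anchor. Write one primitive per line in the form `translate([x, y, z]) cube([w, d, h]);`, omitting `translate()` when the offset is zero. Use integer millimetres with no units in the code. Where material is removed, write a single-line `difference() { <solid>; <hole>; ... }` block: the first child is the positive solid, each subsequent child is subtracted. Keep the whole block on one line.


difference() { translate([110, 312, 0]) cube([5710, 180, 2970]); translate([703, 312, 0]) cube([883, 180, 2098]); }
translate([110, 4712, 0]) cube([5710, 180, 2970]);
translate([110, 492, 0]) cube([180, 4220, 2970]);
translate([5640, 492, 0]) cube([180, 4220, 2970]);


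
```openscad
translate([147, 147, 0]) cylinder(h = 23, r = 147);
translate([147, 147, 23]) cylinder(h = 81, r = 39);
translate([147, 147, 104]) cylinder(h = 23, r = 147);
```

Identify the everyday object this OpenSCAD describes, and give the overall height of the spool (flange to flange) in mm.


A spool. The overall height is 127 mm.

Three coaxial cylinders, large–small–large — a spool. Two 23 mm flanges and a 81 mm core give 23 + 81 + 23 = 127 mm.


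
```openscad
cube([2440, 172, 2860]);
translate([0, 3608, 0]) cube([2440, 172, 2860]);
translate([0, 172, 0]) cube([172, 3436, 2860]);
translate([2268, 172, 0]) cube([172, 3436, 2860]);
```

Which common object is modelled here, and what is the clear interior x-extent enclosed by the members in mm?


A house (or room) frame. The interior width is 2096 mm.

Four 2860 mm walls enclosing a rectangle with no floor or roof — a room or house frame. Outside width is 2440 mm and wall thickness is 172 mm, so the interior width is 2440 − 2 × 172 = 2096 mm.


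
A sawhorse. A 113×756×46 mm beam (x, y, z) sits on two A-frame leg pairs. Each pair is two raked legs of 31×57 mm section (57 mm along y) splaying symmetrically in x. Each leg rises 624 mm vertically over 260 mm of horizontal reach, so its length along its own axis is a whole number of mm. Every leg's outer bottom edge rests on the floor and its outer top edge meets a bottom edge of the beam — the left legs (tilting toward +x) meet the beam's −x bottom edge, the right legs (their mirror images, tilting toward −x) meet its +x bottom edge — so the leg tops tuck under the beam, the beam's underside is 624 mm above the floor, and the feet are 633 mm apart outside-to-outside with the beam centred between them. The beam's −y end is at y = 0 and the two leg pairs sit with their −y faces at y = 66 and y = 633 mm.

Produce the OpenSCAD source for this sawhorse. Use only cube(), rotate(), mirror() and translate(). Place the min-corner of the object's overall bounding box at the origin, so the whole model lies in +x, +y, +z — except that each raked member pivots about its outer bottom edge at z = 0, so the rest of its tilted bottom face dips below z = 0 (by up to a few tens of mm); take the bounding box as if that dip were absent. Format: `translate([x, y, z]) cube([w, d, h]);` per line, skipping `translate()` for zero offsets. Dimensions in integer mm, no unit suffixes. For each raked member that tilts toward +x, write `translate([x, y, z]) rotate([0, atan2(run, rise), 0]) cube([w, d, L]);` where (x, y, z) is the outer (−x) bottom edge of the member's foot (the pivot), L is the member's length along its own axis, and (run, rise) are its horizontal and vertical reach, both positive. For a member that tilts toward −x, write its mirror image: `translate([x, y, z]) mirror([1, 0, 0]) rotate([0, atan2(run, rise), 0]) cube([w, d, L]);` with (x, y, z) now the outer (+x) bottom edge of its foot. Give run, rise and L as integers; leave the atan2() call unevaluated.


translate([260, 0, 624]) cube([113, 756, 46]);
translate([0, 66, 0]) rotate([0, atan2(260, 624), 0]) cube([31, 57, 676]);
translate([633, 66, 0]) mirror([1, 0, 0]) rotate([0, atan2(260, 624), 0]) cube([31, 57, 676]);
translate([0, 633, 0]) rotate([0, atan2(260, 624), 0]) cube([31, 57, 676]);
translate([633, 633, 0]) mirror([1, 0, 0]) rotate([0, atan2(260, 624), 0]) cube([31, 57, 676]);


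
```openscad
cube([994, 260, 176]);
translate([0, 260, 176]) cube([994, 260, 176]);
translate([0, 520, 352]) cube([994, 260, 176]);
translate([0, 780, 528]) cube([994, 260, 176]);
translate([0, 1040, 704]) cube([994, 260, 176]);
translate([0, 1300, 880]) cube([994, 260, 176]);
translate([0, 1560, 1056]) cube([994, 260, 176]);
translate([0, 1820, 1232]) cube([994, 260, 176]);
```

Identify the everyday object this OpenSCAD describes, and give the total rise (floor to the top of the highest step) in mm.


A staircase. The total rise is 1408 mm.

8 identical blocks, each offset up and back from the previous — a staircase. Each step is 176 mm tall and there are 8 of them, so the total rise is 8 × 176 = 1408 mm.


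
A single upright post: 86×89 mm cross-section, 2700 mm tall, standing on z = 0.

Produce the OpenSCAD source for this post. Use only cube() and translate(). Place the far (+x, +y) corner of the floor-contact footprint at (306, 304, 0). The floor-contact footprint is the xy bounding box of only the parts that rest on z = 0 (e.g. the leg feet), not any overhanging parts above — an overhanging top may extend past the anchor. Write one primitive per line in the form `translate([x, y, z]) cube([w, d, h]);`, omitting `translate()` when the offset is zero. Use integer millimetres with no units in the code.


translate([220, 215, 0]) cube([86, 89, 2700]);


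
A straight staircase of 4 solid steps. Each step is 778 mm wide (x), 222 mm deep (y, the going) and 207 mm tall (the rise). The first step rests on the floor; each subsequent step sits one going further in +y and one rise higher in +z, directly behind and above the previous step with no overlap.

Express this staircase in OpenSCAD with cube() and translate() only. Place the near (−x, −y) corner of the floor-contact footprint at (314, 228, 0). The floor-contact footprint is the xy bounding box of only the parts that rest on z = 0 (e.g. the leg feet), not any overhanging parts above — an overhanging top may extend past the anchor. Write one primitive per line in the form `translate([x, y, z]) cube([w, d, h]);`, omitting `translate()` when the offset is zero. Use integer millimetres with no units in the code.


translate([314, 228, 0]) cube([778, 222, 207]);
translate([314, 450, 207]) cube([778, 222, 207]);
translate([314, 672, 414]) cube([778, 222, 207]);
translate([314, 894, 621]) cube([778, 222, 207]);


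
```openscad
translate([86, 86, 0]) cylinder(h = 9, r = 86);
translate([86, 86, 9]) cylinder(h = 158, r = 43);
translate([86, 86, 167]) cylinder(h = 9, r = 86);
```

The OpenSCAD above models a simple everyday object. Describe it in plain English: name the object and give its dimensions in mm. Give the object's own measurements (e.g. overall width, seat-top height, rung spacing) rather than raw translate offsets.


A spool: two coaxial disc flanges of radius 86 mm and thickness 9 mm, joined by a core cylinder of radius 43 mm and height 158 mm. The lower flange rests on z = 0 and the three cylinders share a vertical axis.


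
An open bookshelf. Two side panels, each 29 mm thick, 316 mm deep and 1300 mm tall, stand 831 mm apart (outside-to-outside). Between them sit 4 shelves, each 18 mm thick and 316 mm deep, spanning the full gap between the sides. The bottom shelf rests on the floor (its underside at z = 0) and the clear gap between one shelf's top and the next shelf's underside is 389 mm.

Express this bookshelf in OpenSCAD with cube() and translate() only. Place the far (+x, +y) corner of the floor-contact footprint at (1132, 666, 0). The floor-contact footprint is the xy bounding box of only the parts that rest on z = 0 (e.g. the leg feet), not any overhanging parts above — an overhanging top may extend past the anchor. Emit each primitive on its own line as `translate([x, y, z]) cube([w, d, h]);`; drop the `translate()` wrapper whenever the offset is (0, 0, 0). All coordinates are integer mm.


translate([301, 350, 0]) cube([29, 316, 1300]);
translate([1103, 350, 0]) cube([29, 316, 1300]);
translate([330, 350, 0]) cube([773, 316, 18]);
translate([330, 350, 407]) cube([773, 316, 18]);
translate([330, 350, 814]) cube([773, 316, 18]);
translate([330, 350, 1221]) cube([773, 316, 18]);


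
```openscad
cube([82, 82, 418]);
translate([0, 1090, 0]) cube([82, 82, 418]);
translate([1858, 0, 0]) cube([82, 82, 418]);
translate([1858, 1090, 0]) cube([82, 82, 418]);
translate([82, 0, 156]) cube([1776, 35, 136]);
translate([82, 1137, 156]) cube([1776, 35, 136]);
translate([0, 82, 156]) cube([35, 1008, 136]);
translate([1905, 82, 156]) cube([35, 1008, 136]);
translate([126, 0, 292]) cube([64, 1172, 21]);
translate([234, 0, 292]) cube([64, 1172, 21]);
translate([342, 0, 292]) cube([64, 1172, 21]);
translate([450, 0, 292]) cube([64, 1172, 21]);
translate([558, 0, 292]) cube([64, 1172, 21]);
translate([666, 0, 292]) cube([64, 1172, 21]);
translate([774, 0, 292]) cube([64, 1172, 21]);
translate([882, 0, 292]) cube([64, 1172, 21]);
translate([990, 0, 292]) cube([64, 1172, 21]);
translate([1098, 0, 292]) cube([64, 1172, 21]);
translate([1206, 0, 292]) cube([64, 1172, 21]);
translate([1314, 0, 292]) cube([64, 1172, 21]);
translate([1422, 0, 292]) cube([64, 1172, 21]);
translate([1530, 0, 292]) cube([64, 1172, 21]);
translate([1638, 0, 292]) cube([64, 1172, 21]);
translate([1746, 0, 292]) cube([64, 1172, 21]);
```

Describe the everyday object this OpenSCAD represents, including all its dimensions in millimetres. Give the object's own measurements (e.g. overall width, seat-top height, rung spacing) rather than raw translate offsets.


A bed frame 1940 mm long (x) by 1172 mm wide (y). Four 82×82 mm corner posts, 418 mm tall, at the corners of the footprint. Four rails of 35 mm thickness and 136 mm height run between adjacent posts with their undersides at z = 156 mm, their outer faces flush with the outside of the frame (the two x-running rails run between the posts' inner faces; the two y-running rails run between the posts' inner faces). 16 slats, each 64 mm wide (x) and 21 mm thick, lie across the top of the two x-running rails, running the full 1172 mm width of the frame in y; along x they sit between the end posts with a 44 mm gap after the −x posts and between neighbouring slats, leaving 48 mm before the +x posts.


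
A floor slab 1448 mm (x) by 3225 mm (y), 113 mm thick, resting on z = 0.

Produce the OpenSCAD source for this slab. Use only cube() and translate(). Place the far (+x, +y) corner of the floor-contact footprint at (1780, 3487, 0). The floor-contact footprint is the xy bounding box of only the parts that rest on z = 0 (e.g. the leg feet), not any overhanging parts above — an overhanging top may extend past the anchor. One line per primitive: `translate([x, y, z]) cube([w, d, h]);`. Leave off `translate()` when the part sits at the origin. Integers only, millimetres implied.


translate([332, 262, 0]) cube([1448, 3225, 113]);


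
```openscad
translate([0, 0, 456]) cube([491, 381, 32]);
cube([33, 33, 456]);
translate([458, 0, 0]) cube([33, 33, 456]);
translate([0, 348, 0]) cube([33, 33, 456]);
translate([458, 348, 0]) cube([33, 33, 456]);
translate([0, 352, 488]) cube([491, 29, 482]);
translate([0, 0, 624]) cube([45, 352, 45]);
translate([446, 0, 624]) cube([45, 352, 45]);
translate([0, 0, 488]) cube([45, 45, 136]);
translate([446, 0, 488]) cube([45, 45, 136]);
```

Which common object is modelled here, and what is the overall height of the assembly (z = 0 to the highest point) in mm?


A chair. The overall height is 970 mm.

A slab on four corner posts with a tall panel at the back — a chair. The seat slab sits at z = 456 with thickness 32, and the 482 mm backrest starts at the seat top, so the overall height is 456 + 32 + 482 = 970 mm.


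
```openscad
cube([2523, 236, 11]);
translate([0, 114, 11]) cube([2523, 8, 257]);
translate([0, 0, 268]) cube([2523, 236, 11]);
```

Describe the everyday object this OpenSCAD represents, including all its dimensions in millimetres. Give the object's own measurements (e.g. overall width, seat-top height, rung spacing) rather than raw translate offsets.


An I-beam lying along x, 2523 mm long. Overall section height 279 mm. Two flanges 236 mm wide (y) and 11 mm thick, one on the floor and one at the top; a web 8 mm thick runs between them, centred on the flange width.


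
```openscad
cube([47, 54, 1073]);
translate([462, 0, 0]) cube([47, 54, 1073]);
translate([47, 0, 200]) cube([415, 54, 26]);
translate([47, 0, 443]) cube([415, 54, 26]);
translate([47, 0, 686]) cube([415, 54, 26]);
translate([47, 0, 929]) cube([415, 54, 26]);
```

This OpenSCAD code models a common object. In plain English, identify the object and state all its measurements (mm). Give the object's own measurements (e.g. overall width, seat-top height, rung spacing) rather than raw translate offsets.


A straight ladder. Two 47×54 mm vertical rails, 1073 mm tall, stand 509 mm apart (outside-to-outside) with their front faces coplanar on the −y side. 4 rungs, each 54 mm deep and 26 mm tall, span between the inner faces of the rails, front faces flush with the rails. The lowest rung's underside is at z = 200 mm and rungs are spaced 243 mm apart (underside to underside).


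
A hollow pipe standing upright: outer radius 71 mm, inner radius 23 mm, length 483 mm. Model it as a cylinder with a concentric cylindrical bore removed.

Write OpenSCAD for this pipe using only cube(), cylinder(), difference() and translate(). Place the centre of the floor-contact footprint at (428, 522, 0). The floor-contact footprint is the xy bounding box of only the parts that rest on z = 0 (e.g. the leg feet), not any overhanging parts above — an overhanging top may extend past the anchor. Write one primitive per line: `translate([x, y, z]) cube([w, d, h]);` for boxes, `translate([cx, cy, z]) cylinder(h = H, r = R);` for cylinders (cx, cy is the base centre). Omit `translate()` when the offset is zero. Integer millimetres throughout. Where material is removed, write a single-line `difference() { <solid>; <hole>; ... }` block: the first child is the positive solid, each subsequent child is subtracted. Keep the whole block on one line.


difference() { translate([428, 522, 0]) cylinder(h = 483, r = 71); translate([428, 522, 0]) cylinder(h = 483, r = 23); }


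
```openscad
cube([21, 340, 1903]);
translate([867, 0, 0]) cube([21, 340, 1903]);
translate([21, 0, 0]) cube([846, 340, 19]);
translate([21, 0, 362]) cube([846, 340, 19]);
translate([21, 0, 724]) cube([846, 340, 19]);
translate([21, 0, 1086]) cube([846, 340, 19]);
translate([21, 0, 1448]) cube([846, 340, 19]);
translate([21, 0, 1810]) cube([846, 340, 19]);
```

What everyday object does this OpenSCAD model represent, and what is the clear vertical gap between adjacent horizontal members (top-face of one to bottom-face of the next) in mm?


A bookshelf. The clear shelf gap is 343 mm.

Two tall side panels with 6 horizontal boards between them — a bookshelf. The first two shelf undersides are at z = 0 and z = 362; with shelf thickness 19, the clear gap is 362 − 0 − 19 = 343 mm.


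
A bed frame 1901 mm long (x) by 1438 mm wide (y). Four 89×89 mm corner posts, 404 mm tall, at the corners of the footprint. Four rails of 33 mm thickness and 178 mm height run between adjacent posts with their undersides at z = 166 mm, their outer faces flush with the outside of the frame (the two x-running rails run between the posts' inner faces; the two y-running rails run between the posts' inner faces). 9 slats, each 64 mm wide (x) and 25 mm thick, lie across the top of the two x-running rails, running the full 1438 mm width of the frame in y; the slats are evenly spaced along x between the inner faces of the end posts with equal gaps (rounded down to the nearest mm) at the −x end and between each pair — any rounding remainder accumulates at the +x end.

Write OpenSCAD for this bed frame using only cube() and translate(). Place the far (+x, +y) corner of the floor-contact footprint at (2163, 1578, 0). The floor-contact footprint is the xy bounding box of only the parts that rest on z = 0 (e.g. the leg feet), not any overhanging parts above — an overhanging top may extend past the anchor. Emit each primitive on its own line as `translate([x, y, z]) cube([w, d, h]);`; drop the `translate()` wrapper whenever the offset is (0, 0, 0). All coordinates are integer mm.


translate([262, 140, 0]) cube([89, 89, 404]);
translate([262, 1489, 0]) cube([89, 89, 404]);
translate([2074, 140, 0]) cube([89, 89, 404]);
translate([2074, 1489, 0]) cube([89, 89, 404]);
translate([351, 140, 166]) cube([1723, 33, 178]);
translate([351, 1545, 166]) cube([1723, 33, 178]);
translate([262, 229, 166]) cube([33, 1260, 178]);
translate([2130, 229, 166]) cube([33, 1260, 178]);
translate([465, 140, 344]) cube([64, 1438, 25]);
translate([643, 140, 344]) cube([64, 1438, 25]);
translate([821, 140, 344]) cube([64, 1438, 25]);
translate([999, 140, 344]) cube([64, 1438, 25]);
translate([1177, 140, 344]) cube([64, 1438, 25]);
translate([1355, 140, 344]) cube([64, 1438, 25]);
translate([1533, 140, 344]) cube([64, 1438, 25]);
translate([1711, 140, 344]) cube([64, 1438, 25]);
translate([1889, 140, 344]) cube([64, 1438, 25]);


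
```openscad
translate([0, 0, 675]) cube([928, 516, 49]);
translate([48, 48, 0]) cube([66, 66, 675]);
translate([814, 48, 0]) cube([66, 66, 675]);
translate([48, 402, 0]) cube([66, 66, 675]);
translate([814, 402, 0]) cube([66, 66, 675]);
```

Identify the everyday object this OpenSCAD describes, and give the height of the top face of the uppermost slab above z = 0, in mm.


A table. The table height is 724 mm.

A 928×516×49 slab sits at z = 675 on four 66 mm square posts — a table. The top surface is at 675 + 49 = 724 mm.


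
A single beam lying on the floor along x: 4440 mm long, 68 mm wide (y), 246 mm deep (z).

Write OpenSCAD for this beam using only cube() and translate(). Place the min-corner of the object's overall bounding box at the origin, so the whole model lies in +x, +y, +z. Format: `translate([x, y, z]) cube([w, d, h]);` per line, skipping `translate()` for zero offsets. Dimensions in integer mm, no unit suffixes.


cube([4440, 68, 246]);


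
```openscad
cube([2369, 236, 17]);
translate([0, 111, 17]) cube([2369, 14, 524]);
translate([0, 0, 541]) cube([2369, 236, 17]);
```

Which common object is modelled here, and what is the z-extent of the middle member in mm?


An I-beam. The web height is 524 mm.

Two wide flanges with a thin centred web — an I-beam. Overall 558 mm minus two 17 mm flanges gives a web of 558 − 2·17 = 524 mm.


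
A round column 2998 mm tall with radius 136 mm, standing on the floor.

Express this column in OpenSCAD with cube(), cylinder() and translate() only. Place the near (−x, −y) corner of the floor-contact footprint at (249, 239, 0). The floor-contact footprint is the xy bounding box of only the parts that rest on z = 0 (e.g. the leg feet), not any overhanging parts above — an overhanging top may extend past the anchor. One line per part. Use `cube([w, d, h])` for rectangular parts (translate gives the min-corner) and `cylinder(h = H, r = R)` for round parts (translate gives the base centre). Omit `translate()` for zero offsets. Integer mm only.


translate([385, 375, 0]) cylinder(h = 2998, r = 136);


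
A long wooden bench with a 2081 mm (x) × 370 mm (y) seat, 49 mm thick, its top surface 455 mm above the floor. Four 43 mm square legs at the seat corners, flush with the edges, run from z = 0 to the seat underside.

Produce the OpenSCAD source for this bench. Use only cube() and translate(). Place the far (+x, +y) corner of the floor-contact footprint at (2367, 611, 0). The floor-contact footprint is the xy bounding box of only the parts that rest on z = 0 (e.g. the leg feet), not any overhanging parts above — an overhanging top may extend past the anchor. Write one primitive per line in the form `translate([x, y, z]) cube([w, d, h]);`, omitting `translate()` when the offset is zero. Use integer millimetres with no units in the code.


// leg_h = 455 − 49 = 406
translate([286, 241, 406]) cube([2081, 370, 49]);
translate([286, 241, 0]) cube([43, 43, 406]);
translate([286, 568, 0]) cube([43, 43, 406]);
translate([2324, 241, 0]) cube([43, 43, 406]);
translate([2324, 568, 0]) cube([43, 43, 406]);


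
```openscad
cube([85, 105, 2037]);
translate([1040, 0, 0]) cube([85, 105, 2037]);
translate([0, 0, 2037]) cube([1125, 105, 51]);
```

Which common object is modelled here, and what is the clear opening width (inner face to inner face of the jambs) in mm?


A door frame. The clear opening width is 955 mm.

Two 2037 mm tall posts with a header on top — a door frame. The left jamb is 85 mm wide at x = 0; the right jamb starts at x = 1040. The clear opening is 1040 − 85 = 955 mm.


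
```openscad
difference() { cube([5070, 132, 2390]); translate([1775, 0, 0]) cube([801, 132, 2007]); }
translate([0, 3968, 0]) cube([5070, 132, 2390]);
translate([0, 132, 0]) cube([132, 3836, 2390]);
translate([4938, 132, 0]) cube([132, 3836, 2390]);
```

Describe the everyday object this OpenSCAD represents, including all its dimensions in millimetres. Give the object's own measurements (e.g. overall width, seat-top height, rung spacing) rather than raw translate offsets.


A single room: four walls, each 2390 mm tall and 132 mm thick, enclosing an outside footprint 5070×4100 mm (x × y), no floor or roof. The front and back walls (−y and +y sides) run the full x-width; the side walls fit between their inner faces. A door opening 801 mm wide and 2007 mm tall is cut through the front wall from the floor up, its −x edge 1775 mm from the wall's −x end.


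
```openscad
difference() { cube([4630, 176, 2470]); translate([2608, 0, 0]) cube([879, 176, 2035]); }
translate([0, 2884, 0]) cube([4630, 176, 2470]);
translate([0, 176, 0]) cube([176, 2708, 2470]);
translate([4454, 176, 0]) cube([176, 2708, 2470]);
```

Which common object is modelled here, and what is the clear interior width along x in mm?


A single room. The interior width is 4278 mm.

Four walls enclosing a rectangle with a door in the front wall — a room. Outside width 4630 minus two 176 mm walls gives 4278 mm.


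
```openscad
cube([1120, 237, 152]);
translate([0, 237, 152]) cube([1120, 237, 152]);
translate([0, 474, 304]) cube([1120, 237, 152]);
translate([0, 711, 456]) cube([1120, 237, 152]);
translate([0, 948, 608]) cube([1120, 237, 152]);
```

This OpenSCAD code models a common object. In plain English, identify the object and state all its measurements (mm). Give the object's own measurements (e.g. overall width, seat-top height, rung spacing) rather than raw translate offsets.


A straight staircase of 5 solid steps. Each step is 1120 mm wide (x), 237 mm deep (y, the going) and 152 mm tall (the rise). The first step rests on the floor; each subsequent step sits one going further in +y and one rise higher in +z, directly behind and above the previous step with no overlap.


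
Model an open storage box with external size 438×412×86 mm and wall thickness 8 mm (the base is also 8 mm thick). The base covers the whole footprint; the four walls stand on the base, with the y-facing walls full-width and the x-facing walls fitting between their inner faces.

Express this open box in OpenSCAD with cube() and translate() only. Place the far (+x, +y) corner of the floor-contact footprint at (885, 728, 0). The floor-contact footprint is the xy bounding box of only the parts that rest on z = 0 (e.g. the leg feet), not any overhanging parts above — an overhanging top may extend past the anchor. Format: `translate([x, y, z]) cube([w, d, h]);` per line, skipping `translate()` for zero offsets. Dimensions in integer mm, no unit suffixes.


translate([447, 316, 0]) cube([438, 412, 8]);
translate([447, 316, 8]) cube([438, 8, 78]);
translate([447, 720, 8]) cube([438, 8, 78]);
translate([447, 324, 8]) cube([8, 396, 78]);
translate([877, 324, 8]) cube([8, 396, 78]);


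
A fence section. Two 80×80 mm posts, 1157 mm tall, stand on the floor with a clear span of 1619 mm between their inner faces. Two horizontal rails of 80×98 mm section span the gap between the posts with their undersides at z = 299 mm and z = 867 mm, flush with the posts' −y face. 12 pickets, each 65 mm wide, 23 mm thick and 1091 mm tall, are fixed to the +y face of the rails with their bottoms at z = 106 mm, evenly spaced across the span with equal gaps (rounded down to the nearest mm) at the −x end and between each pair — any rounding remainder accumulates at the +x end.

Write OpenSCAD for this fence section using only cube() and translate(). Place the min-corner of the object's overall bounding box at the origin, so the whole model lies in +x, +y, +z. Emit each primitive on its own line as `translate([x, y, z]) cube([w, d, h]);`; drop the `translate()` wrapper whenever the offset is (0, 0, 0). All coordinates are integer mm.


cube([80, 80, 1157]);
translate([1699, 0, 0]) cube([80, 80, 1157]);
translate([80, 0, 299]) cube([1619, 80, 98]);
translate([80, 0, 867]) cube([1619, 80, 98]);
translate([144, 80, 106]) cube([65, 23, 1091]);
translate([273, 80, 106]) cube([65, 23, 1091]);
translate([402, 80, 106]) cube([65, 23, 1091]);
translate([531, 80, 106]) cube([65, 23, 1091]);
translate([660, 80, 106]) cube([65, 23, 1091]);
translate([789, 80, 106]) cube([65, 23, 1091]);
translate([918, 80, 106]) cube([65, 23, 1091]);
translate([1047, 80, 106]) cube([65, 23, 1091]);
translate([1176, 80, 106]) cube([65, 23, 1091]);
translate([1305, 80, 106]) cube([65, 23, 1091]);
translate([1434, 80, 106]) cube([65, 23, 1091]);
translate([1563, 80, 106]) cube([65, 23, 1091]);


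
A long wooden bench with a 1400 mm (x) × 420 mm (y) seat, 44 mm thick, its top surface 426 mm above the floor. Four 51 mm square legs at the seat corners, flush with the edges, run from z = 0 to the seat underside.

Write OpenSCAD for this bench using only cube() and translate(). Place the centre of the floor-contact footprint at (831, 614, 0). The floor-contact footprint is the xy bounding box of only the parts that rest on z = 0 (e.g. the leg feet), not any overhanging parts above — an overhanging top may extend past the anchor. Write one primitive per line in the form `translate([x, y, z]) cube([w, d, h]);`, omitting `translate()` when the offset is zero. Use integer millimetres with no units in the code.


translate([131, 404, 382]) cube([1400, 420, 44]);
translate([131, 404, 0]) cube([51, 51, 382]);
translate([131, 773, 0]) cube([51, 51, 382]);
translate([1480, 404, 0]) cube([51, 51, 382]);
translate([1480, 773, 0]) cube([51, 51, 382]);
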